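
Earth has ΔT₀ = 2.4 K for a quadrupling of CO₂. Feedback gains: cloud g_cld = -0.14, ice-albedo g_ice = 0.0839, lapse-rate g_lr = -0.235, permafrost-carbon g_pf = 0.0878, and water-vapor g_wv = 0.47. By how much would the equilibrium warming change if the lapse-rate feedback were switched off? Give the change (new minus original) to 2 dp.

Original: g = 0.2667, ΔT = 2.4/(1−0.2667) = 3.2729 K.
Without lapse-rate: g' = 0.5017, ΔT' = 2.4/(1−0.5017) = 4.8164 K.
Change = 4.8164 − 3.2729 = 1.54 K.

1.54 K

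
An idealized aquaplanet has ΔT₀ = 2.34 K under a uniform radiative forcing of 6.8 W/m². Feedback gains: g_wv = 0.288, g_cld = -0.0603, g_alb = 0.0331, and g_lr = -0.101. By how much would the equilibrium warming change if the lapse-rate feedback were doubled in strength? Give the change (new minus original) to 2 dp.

-0.30 K

Original: g = 0.1598, ΔT = 2.34/(1−0.1598) = 2.7851 K.
With doubled lapse-rate: g' = 0.0588, ΔT' = 2.34/(1−0.0588) = 2.4862 K.
Change = 2.4862 − 2.7851 = -0.30 K.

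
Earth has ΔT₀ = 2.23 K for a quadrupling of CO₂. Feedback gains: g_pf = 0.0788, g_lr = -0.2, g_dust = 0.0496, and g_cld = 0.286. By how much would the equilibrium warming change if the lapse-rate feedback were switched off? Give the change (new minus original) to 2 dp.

Original: g = 0.2144, ΔT = 2.23/(1−0.2144) = 2.8386 K.
Without lapse-rate: g' = 0.4144, ΔT' = 2.23/(1−0.4144) = 3.8081 K.
Change = 3.8081 − 2.8386 = 0.97 K.

0.97 K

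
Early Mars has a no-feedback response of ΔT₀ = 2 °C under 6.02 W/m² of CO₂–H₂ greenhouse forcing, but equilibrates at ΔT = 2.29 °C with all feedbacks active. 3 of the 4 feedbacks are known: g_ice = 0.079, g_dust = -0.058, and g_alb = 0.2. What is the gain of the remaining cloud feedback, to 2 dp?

Amplification A = ΔT/ΔT₀ = 2.29/2 = 1.145.
Total gain g = 1 − 1/A = 1 − 1/1.145 = 0.1266.
Known gains sum to 0.079 − 0.058 + 0.2 = 0.221.
g_cld = 0.1266 − 0.221 = -0.09.

-0.09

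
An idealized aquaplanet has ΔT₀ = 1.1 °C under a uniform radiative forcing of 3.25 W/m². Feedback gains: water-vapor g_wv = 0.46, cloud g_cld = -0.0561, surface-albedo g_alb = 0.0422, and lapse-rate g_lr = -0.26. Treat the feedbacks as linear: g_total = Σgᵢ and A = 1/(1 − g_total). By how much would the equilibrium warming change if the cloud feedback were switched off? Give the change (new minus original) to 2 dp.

0.10 °C

Original: g = 0.1861, ΔT = 1.1/(1−0.1861) = 1.3515 °C.
Without cloud: g' = 0.2422, ΔT' = 1.1/(1−0.2422) = 1.4516 °C.
Change = 1.4516 − 1.3515 = 0.10 °C.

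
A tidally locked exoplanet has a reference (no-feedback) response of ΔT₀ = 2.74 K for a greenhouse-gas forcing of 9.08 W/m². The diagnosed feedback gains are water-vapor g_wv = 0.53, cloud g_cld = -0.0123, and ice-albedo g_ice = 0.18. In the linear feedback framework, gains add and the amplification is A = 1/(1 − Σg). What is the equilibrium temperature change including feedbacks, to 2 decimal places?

Total gain g = 0.53 − 0.0123 + 0.18 = 0.6977.
Amplification A = 1/(1 − 0.6977) = 3.308.
ΔT = 2.74 × 3.308 = 9.06 K.

9.06 K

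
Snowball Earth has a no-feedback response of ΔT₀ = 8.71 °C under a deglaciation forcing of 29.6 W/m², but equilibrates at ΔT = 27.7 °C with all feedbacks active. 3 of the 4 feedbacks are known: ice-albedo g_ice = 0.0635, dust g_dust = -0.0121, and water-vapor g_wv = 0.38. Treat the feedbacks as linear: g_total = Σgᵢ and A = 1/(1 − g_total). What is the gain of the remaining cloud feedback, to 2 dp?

Amplification A = ΔT/ΔT₀ = 27.7/8.71 = 3.18.
Total gain g = 1 − 1/A = 1 − 1/3.18 = 0.6855.
Known gains sum to 0.0635 − 0.0121 + 0.38 = 0.4314.
g_cld = 0.6855 − 0.4314 = 0.25.

0.25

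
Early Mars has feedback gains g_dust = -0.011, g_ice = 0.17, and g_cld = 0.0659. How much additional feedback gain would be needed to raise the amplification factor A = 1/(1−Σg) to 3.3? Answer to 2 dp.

Current total gain = 0.2249.
Target gain for A = 3.3: g* = 1 − 1/3.3 = 0.697.
Additional gain needed = 0.697 − 0.2249 = 0.47.

0.47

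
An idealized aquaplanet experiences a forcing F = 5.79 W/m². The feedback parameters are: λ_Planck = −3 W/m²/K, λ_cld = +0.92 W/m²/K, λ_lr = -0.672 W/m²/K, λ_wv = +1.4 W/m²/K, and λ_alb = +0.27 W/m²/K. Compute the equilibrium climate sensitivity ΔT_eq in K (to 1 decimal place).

5.4 K

Net feedback parameter λ = (−3) + (+0.92) + (-0.672) + (+1.4) + (+0.27) = -1.082 W/m²/K.
ΔT = −F/λ = −5.79/(-1.082) = 5.4 K.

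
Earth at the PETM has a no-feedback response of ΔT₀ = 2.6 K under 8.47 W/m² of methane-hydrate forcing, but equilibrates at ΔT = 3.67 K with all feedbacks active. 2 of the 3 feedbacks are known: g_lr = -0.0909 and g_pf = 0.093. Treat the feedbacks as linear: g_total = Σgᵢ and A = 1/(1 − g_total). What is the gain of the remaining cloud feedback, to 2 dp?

0.29

Amplification A = ΔT/ΔT₀ = 3.67/2.6 = 1.412.
Total gain g = 1 − 1/A = 1 − 1/1.412 = 0.2918.
Known gains sum to -0.0909 + 0.093 = 0.0021.
g_cld = 0.2918 − 0.0021 = 0.29.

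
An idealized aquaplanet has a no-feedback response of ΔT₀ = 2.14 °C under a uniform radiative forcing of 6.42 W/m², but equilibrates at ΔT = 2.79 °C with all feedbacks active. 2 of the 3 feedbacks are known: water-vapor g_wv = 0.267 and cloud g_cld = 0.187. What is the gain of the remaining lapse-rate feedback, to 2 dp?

Amplification A = ΔT/ΔT₀ = 2.79/2.14 = 1.304.
Total gain g = 1 − 1/A = 1 − 1/1.304 = 0.2331.
Known gains sum to 0.267 + 0.187 = 0.454.
g_lr = 0.2331 − 0.454 = -0.22.

-0.22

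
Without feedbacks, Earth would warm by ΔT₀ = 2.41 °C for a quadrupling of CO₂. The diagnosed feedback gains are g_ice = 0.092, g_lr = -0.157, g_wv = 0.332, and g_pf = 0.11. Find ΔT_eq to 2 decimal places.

Total gain g = 0.092 − 0.157 + 0.332 + 0.11 = 0.377.
Amplification A = 1/(1 − 0.377) = 1.605.
ΔT = 2.41 × 1.605 = 3.87 °C.

3.87 °C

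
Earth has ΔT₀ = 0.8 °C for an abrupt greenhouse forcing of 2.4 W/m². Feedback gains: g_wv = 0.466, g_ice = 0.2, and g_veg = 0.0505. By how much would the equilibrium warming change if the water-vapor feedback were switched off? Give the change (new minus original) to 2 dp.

Original: g = 0.7165, ΔT = 0.8/(1−0.7165) = 2.8219 °C.
Without water-vapor: g' = 0.2505, ΔT' = 0.8/(1−0.2505) = 1.0674 °C.
Change = 1.0674 − 2.8219 = -1.75 °C.

-1.75 °C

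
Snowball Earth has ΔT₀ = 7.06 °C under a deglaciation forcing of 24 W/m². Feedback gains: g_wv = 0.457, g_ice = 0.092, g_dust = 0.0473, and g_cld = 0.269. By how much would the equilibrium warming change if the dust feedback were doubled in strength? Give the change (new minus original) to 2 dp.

28.37 °C

Original: g = 0.8653, ΔT = 7.06/(1−0.8653) = 52.4128 °C.
With doubled dust: g' = 0.9126, ΔT' = 7.06/(1−0.9126) = 80.7780 °C.
Change = 80.7780 − 52.4128 = 28.37 °C.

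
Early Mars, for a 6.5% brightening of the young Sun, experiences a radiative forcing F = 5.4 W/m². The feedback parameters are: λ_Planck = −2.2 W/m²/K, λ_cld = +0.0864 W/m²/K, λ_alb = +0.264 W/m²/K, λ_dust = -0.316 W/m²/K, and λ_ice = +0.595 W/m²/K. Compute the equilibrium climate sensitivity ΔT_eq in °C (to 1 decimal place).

Net feedback parameter λ = (−2.2) + (+0.0864) + (+0.264) + (-0.316) + (+0.595) = -1.5706 W/m²/K.
ΔT = −F/λ = −5.4/(-1.5706) = 3.4 °C.

3.4 °C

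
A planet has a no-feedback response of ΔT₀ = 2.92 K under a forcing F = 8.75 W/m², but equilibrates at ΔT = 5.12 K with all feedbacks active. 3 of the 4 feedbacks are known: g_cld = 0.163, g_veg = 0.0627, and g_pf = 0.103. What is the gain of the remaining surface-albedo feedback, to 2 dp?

0.10

Amplification A = ΔT/ΔT₀ = 5.12/2.92 = 1.753.
Total gain g = 1 − 1/A = 1 − 1/1.753 = 0.4295.
Known gains sum to 0.163 + 0.0627 + 0.103 = 0.3287.
g_alb = 0.4295 − 0.3287 = 0.10.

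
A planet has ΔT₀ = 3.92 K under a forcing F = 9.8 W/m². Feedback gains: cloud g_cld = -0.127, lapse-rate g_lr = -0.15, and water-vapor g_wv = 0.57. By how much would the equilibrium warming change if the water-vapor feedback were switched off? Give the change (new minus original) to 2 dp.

Original: g = 0.293, ΔT = 3.92/(1−0.293) = 5.5446 K.
Without water-vapor: g' = -0.277, ΔT' = 3.92/(1+0.277) = 3.0697 K.
Change = 3.0697 − 5.5446 = -2.47 K.

-2.47 K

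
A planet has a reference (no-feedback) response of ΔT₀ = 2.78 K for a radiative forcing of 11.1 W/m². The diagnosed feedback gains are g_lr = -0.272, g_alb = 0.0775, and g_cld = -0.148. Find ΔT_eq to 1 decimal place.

Total gain g = -0.272 + 0.0775 − 0.148 = -0.3425.
Amplification A = 1/(1 + 0.3425) = 0.7449.
ΔT = 2.78 × 0.7449 = 2.1 K.

2.1 K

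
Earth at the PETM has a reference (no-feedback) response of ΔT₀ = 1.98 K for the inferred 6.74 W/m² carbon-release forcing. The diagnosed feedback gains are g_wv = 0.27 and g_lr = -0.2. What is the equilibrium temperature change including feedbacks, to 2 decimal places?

2.13 K

Total gain g = 0.27 − 0.2 = 0.07.
Amplification A = 1/(1 − 0.07) = 1.075.
ΔT = 1.98 × 1.075 = 2.13 K.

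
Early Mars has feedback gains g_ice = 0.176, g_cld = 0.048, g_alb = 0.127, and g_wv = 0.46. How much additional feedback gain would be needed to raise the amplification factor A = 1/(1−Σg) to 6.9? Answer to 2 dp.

Current total gain = 0.811.
Target gain for A = 6.9: g* = 1 − 1/6.9 = 0.8551.
Additional gain needed = 0.8551 − 0.811 = 0.04.

0.04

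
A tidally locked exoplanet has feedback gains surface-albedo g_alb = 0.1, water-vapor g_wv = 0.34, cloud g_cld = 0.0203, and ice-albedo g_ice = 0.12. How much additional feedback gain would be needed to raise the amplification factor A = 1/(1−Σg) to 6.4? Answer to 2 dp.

Current total gain = 0.5803.
Target gain for A = 6.4: g* = 1 − 1/6.4 = 0.8438.
Additional gain needed = 0.8438 − 0.5803 = 0.26.

0.26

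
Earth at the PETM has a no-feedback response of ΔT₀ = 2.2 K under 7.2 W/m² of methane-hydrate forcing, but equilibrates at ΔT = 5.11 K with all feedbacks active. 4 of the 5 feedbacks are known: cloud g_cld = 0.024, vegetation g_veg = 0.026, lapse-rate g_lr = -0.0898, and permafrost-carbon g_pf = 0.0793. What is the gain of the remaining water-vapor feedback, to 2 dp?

Amplification A = ΔT/ΔT₀ = 5.11/2.2 = 2.323.
Total gain g = 1 − 1/A = 1 − 1/2.323 = 0.5695.
Known gains sum to 0.024 + 0.026 − 0.0898 + 0.0793 = 0.0395.
g_wv = 0.5695 − 0.0395 = 0.53.

0.53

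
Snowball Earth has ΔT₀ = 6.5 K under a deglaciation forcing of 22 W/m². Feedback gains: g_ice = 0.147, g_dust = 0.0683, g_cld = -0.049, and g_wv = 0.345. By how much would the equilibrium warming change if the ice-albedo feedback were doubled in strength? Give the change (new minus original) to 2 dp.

Original: g = 0.5113, ΔT = 6.5/(1−0.5113) = 13.3006 K.
With doubled ice-albedo: g' = 0.6583, ΔT' = 6.5/(1−0.6583) = 19.0225 K.
Change = 19.0225 − 13.3006 = 5.72 K.

5.72 K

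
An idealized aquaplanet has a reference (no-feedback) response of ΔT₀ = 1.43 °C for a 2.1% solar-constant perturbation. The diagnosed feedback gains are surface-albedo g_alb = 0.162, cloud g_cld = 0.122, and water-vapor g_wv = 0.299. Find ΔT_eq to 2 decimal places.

3.43 °C

Total gain g = 0.162 + 0.122 + 0.299 = 0.583.
Amplification A = 1/(1 − 0.583) = 2.398.
ΔT = 1.43 × 2.398 = 3.43 °C.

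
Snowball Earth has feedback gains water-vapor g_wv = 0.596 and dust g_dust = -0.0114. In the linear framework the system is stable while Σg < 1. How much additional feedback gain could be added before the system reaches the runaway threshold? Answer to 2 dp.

0.42

Current total gain = 0.596 − 0.0114 = 0.5846.
Margin to runaway = 1 − 0.5846 = 0.42.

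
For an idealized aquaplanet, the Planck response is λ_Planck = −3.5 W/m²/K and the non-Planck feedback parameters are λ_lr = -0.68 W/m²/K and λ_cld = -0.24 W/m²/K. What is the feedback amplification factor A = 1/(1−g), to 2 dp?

0.79

Convert to gains: g_lr = -0.68/3.5 = -0.1943; g_cld = -0.24/3.5 = -0.06857.
Total gain g = -0.26287.
A = 1/(1 + 0.26287) = 0.79.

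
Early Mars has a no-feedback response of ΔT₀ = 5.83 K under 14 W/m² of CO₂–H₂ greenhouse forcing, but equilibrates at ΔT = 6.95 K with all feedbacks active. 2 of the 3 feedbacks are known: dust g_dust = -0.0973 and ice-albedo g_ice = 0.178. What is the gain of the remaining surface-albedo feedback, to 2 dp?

0.08

Amplification A = ΔT/ΔT₀ = 6.95/5.83 = 1.192.
Total gain g = 1 − 1/A = 1 − 1/1.192 = 0.1611.
Known gains sum to -0.0973 + 0.178 = 0.0807.
g_alb = 0.1611 − 0.0807 = 0.08.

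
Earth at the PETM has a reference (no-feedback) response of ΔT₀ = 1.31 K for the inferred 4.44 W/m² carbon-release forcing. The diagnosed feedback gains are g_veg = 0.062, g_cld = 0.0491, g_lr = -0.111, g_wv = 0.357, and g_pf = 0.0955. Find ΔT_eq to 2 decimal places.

Total gain g = 0.062 + 0.0491 − 0.111 + 0.357 + 0.0955 = 0.4526.
Amplification A = 1/(1 − 0.4526) = 1.827.
ΔT = 1.31 × 1.827 = 2.39 K.

2.39 K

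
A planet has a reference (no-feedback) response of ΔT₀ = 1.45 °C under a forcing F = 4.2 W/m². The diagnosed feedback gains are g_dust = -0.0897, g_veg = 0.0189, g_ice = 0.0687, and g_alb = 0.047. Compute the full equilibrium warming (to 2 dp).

1.52 °C

Total gain g = -0.0897 + 0.0189 + 0.0687 + 0.047 = 0.0449.
Amplification A = 1/(1 − 0.0449) = 1.047.
ΔT = 1.45 × 1.047 = 1.52 °C.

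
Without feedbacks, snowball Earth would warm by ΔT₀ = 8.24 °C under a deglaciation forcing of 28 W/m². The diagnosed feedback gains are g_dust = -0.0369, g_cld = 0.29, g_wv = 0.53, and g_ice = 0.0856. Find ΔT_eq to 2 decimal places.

62.76 °C

Total gain g = -0.0369 + 0.29 + 0.53 + 0.0856 = 0.8687.
Amplification A = 1/(1 − 0.8687) = 7.616.
ΔT = 8.24 × 7.616 = 62.76 °C.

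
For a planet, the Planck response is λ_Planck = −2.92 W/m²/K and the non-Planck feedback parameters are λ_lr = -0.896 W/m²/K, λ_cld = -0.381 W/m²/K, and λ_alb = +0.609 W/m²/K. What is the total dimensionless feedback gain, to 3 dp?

Convert to gains: g_lr = -0.896/2.92 = -0.3068; g_cld = -0.381/2.92 = -0.1305; g_alb = 0.609/2.92 = 0.2086.
Total gain g = -0.2287.

-0.229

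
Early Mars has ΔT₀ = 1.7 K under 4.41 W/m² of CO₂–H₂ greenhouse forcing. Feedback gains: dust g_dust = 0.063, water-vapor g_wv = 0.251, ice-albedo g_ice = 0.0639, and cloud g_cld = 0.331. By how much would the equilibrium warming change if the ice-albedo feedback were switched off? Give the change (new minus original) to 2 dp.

-1.05 K

Original: g = 0.7089, ΔT = 1.7/(1−0.7089) = 5.8399 K.
Without ice-albedo: g' = 0.645, ΔT' = 1.7/(1−0.645) = 4.7887 K.
Change = 4.7887 − 5.8399 = -1.05 K.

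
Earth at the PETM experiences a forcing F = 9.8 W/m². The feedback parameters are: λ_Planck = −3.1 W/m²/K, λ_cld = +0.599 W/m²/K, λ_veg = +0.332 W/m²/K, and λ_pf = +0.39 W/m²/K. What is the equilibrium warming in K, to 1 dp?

Net feedback parameter λ = (−3.1) + (+0.599) + (+0.332) + (+0.39) = -1.779 W/m²/K.
ΔT = −F/λ = −9.8/(-1.779) = 5.5 K.

5.5 K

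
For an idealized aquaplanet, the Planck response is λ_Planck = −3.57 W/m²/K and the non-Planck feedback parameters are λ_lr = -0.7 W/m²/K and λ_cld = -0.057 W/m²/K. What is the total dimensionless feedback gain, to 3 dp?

-0.212

Convert to gains: g_lr = -0.7/3.57 = -0.1961; g_cld = -0.057/3.57 = -0.01597.
Total gain g = -0.21207.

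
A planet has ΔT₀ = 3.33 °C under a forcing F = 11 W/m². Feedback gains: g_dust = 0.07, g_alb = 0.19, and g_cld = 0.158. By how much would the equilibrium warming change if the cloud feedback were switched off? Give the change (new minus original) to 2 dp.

Original: g = 0.418, ΔT = 3.33/(1−0.418) = 5.7216 °C.
Without cloud: g' = 0.26, ΔT' = 3.33/(1−0.26) = 4.5000 °C.
Change = 4.5000 − 5.7216 = -1.22 °C.

-1.22 °C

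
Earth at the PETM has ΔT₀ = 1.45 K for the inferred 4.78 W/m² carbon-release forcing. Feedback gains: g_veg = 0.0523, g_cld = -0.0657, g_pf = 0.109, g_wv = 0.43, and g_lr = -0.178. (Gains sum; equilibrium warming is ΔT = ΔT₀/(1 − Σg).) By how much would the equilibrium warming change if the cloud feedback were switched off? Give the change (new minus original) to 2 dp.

Original: g = 0.3476, ΔT = 1.45/(1−0.3476) = 2.2226 K.
Without cloud: g' = 0.4133, ΔT' = 1.45/(1−0.4133) = 2.4715 K.
Change = 2.4715 − 2.2226 = 0.25 K.

0.25 K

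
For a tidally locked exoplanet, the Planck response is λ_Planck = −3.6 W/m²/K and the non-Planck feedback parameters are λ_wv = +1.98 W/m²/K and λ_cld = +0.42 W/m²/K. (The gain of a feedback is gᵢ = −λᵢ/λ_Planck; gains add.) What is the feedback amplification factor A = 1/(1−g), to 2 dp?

Convert to gains: g_wv = 1.98/3.6 = 0.55; g_cld = 0.42/3.6 = 0.1167.
Total gain g = 0.6667.
A = 1/(1 − 0.6667) = 3.00.

3.00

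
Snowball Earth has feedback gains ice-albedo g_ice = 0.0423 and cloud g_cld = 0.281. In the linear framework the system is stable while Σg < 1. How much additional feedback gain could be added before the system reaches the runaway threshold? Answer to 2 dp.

0.68

Current total gain = 0.0423 + 0.281 = 0.3233.
Margin to runaway = 1 − 0.3233 = 0.68.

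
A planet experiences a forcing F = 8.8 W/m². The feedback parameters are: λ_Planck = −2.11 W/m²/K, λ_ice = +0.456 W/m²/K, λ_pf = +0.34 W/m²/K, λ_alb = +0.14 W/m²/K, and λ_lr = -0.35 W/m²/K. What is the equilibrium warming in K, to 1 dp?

5.8 K

Net feedback parameter λ = (−2.11) + (+0.456) + (+0.34) + (+0.14) + (-0.35) = -1.524 W/m²/K.
ΔT = −F/λ = −8.8/(-1.524) = 5.8 K.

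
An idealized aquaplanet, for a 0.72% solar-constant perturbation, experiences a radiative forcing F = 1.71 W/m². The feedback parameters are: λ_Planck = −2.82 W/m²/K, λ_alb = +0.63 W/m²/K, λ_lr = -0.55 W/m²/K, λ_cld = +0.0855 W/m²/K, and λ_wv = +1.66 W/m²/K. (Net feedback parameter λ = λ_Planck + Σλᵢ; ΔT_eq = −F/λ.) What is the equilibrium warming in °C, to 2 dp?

Net feedback parameter λ = (−2.82) + (+0.63) + (-0.55) + (+0.0855) + (+1.66) = -0.9945 W/m²/K.
ΔT = −F/λ = −1.71/(-0.9945) = 1.72 °C.

1.72 °C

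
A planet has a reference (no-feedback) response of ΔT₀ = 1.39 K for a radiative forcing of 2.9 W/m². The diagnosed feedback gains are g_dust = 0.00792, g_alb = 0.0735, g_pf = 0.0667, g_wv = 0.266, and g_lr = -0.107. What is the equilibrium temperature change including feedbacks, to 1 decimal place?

Total gain g = 0.00792 + 0.0735 + 0.0667 + 0.266 − 0.107 = 0.30712.
Amplification A = 1/(1 − 0.30712) = 1.443.
ΔT = 1.39 × 1.443 = 2.0 K.

2.0 K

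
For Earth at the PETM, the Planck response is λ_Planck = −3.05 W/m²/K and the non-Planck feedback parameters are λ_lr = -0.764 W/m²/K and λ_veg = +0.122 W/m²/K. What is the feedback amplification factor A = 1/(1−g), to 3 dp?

Convert to gains: g_lr = -0.764/3.05 = -0.2505; g_veg = 0.122/3.05 = 0.04.
Total gain g = -0.2105.
A = 1/(1 + 0.2105) = 0.826.

0.826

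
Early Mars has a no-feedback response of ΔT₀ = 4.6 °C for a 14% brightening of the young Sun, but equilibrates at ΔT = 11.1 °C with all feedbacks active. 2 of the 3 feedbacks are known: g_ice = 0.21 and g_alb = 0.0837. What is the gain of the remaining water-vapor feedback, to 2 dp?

Amplification A = ΔT/ΔT₀ = 11.1/4.6 = 2.413.
Total gain g = 1 − 1/A = 1 − 1/2.413 = 0.5856.
Known gains sum to 0.21 + 0.0837 = 0.2937.
g_wv = 0.5856 − 0.2937 = 0.29.

0.29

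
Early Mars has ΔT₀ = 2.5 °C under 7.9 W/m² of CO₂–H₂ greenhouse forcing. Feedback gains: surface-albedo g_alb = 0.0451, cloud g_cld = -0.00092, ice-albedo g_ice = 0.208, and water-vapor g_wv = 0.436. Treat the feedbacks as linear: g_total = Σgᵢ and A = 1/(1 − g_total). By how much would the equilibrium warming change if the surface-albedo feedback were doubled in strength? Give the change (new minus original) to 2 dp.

1.36 °C

Original: g = 0.68818, ΔT = 2.5/(1−0.68818) = 8.0174 °C.
With doubled surface-albedo: g' = 0.73328, ΔT' = 2.5/(1−0.73328) = 9.3731 °C.
Change = 9.3731 − 8.0174 = 1.36 °C.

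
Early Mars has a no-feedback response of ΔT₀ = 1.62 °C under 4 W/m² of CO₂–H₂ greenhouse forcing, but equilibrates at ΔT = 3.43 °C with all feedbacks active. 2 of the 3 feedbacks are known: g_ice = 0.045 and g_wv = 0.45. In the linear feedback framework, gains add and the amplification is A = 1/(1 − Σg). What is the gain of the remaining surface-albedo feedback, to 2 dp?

0.03

Amplification A = ΔT/ΔT₀ = 3.43/1.62 = 2.117.
Total gain g = 1 − 1/A = 1 − 1/2.117 = 0.5276.
Known gains sum to 0.045 + 0.45 = 0.495.
g_alb = 0.5276 − 0.495 = 0.03.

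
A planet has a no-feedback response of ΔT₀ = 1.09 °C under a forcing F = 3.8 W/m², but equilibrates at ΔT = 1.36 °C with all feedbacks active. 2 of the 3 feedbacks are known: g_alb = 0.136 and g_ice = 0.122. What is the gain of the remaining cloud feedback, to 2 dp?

Amplification A = ΔT/ΔT₀ = 1.36/1.09 = 1.248.
Total gain g = 1 − 1/A = 1 − 1/1.248 = 0.1987.
Known gains sum to 0.136 + 0.122 = 0.258.
g_cld = 0.1987 − 0.258 = -0.06.

-0.06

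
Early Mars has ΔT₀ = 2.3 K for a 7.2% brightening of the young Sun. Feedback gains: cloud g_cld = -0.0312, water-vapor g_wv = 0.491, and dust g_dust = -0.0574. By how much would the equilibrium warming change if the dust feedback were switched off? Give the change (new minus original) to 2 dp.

Original: g = 0.4024, ΔT = 2.3/(1−0.4024) = 3.8487 K.
Without dust: g' = 0.4598, ΔT' = 2.3/(1−0.4598) = 4.2577 K.
Change = 4.2577 − 3.8487 = 0.41 K.

0.41 K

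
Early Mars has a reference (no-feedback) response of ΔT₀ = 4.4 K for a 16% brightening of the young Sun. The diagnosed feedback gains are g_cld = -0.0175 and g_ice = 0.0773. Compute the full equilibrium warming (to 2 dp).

Total gain g = -0.0175 + 0.0773 = 0.0598.
Amplification A = 1/(1 − 0.0598) = 1.064.
ΔT = 4.4 × 1.064 = 4.68 K.

4.68 K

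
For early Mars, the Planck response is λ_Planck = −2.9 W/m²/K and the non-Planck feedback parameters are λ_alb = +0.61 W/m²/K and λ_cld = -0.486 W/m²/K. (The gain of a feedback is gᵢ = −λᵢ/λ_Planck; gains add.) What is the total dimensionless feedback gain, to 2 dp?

0.04

Convert to gains: g_alb = 0.61/2.9 = 0.2103; g_cld = -0.486/2.9 = -0.1676.
Total gain g = 0.0427.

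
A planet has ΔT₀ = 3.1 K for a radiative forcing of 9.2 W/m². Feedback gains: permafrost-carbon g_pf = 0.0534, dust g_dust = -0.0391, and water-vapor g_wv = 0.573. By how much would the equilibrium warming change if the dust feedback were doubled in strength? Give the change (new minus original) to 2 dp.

Original: g = 0.5873, ΔT = 3.1/(1−0.5873) = 7.5115 K.
With doubled dust: g' = 0.5482, ΔT' = 3.1/(1−0.5482) = 6.8614 K.
Change = 6.8614 − 7.5115 = -0.65 K.

-0.65 K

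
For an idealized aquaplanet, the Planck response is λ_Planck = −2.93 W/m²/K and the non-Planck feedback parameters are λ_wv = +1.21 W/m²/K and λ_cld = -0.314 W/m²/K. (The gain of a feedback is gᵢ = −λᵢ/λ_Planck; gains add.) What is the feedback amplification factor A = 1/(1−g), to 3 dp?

Convert to gains: g_wv = 1.21/2.93 = 0.413; g_cld = -0.314/2.93 = -0.1072.
Total gain g = 0.3058.
A = 1/(1 − 0.3058) = 1.441.

1.441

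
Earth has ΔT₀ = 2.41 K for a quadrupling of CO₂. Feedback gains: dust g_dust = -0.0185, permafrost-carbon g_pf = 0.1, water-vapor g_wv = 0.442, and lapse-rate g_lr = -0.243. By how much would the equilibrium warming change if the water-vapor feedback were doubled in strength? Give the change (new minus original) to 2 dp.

5.34 K

Original: g = 0.2805, ΔT = 2.41/(1−0.2805) = 3.3495 K.
With doubled water-vapor: g' = 0.7225, ΔT' = 2.41/(1−0.7225) = 8.6847 K.
Change = 8.6847 − 3.3495 = 5.34 K.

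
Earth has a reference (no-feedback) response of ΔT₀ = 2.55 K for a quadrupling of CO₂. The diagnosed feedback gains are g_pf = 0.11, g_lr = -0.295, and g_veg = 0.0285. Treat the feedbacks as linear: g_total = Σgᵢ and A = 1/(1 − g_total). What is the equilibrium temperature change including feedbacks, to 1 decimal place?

2.2 K

Total gain g = 0.11 − 0.295 + 0.0285 = -0.1565.
Amplification A = 1/(1 + 0.1565) = 0.8647.
ΔT = 2.55 × 0.8647 = 2.2 K.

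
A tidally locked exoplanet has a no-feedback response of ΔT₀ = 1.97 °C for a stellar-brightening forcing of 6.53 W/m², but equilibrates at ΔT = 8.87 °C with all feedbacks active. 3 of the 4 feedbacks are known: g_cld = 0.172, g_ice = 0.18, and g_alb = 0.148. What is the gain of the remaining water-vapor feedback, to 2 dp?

0.28

Amplification A = ΔT/ΔT₀ = 8.87/1.97 = 4.503.
Total gain g = 1 − 1/A = 1 − 1/4.503 = 0.7779.
Known gains sum to 0.172 + 0.18 + 0.148 = 0.5.
g_wv = 0.7779 − 0.5 = 0.28.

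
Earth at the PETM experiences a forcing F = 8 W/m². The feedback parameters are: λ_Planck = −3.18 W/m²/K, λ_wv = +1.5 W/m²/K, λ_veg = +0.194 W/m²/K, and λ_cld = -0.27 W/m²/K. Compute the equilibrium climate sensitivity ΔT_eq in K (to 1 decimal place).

Net feedback parameter λ = (−3.18) + (+1.5) + (+0.194) + (-0.27) = -1.756 W/m²/K.
ΔT = −F/λ = −8/(-1.756) = 4.6 K.

4.6 K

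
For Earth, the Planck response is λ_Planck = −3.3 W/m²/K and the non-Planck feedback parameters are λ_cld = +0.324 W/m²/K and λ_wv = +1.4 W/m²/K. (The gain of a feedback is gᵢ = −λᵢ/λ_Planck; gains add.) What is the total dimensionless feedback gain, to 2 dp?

0.52

Convert to gains: g_cld = 0.324/3.3 = 0.09818; g_wv = 1.4/3.3 = 0.4242.
Total gain g = 0.52238.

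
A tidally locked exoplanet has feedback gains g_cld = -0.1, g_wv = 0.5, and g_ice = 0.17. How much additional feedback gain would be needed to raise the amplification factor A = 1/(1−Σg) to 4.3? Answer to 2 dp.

0.20

Current total gain = 0.57.
Target gain for A = 4.3: g* = 1 − 1/4.3 = 0.7674.
Additional gain needed = 0.7674 − 0.57 = 0.20.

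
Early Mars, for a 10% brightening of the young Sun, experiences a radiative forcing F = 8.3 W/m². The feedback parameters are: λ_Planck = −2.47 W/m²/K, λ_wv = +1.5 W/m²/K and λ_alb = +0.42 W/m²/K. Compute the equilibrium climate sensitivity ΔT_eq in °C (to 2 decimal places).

Net feedback parameter λ = (−2.47) + (+1.5) + (+0.42) = -0.55 W/m²/K.
ΔT = −F/λ = −8.3/(-0.55) = 15.09 °C.

15.09 °C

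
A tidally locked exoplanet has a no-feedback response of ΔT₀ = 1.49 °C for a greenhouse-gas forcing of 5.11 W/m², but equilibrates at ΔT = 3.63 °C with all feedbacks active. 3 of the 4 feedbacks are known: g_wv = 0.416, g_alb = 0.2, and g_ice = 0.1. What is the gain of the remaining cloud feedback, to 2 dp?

-0.13

Amplification A = ΔT/ΔT₀ = 3.63/1.49 = 2.436.
Total gain g = 1 − 1/A = 1 − 1/2.436 = 0.5895.
Known gains sum to 0.416 + 0.2 + 0.1 = 0.716.
g_cld = 0.5895 − 0.716 = -0.13.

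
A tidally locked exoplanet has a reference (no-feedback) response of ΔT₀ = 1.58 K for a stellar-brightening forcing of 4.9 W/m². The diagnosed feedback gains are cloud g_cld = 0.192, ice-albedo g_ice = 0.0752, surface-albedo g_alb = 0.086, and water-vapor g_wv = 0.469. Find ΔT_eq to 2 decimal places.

8.89 K

Total gain g = 0.192 + 0.0752 + 0.086 + 0.469 = 0.8222.
Amplification A = 1/(1 − 0.8222) = 5.624.
ΔT = 1.58 × 5.624 = 8.89 K.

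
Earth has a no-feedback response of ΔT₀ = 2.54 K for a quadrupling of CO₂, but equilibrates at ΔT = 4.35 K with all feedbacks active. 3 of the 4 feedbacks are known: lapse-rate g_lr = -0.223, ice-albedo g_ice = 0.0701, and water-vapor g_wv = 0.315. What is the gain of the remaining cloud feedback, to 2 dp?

Amplification A = ΔT/ΔT₀ = 4.35/2.54 = 1.713.
Total gain g = 1 − 1/A = 1 − 1/1.713 = 0.4162.
Known gains sum to -0.223 + 0.0701 + 0.315 = 0.1621.
g_cld = 0.4162 − 0.1621 = 0.25.

0.25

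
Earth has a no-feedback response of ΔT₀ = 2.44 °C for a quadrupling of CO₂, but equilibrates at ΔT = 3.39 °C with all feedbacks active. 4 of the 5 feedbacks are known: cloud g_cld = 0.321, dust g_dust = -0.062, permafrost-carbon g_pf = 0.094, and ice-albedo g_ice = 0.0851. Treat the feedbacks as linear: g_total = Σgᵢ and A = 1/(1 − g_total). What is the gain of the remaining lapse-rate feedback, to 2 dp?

Amplification A = ΔT/ΔT₀ = 3.39/2.44 = 1.389.
Total gain g = 1 − 1/A = 1 − 1/1.389 = 0.2801.
Known gains sum to 0.321 − 0.062 + 0.094 + 0.0851 = 0.4381.
g_lr = 0.2801 − 0.4381 = -0.16.

-0.16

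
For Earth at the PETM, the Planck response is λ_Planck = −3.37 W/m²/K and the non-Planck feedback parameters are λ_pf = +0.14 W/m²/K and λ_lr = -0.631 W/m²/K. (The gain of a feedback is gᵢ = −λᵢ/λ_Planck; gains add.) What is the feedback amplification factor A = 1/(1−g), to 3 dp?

Convert to gains: g_pf = 0.14/3.37 = 0.04154; g_lr = -0.631/3.37 = -0.1872.
Total gain g = -0.14566.
A = 1/(1 + 0.14566) = 0.873.

0.873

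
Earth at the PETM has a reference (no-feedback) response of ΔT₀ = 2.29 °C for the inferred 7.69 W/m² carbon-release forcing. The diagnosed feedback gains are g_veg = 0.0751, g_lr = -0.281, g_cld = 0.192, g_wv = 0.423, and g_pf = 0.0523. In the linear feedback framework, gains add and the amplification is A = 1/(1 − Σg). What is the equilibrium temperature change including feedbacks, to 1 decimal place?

Total gain g = 0.0751 − 0.281 + 0.192 + 0.423 + 0.0523 = 0.4614.
Amplification A = 1/(1 − 0.4614) = 1.857.
ΔT = 2.29 × 1.857 = 4.3 °C.

4.3 °C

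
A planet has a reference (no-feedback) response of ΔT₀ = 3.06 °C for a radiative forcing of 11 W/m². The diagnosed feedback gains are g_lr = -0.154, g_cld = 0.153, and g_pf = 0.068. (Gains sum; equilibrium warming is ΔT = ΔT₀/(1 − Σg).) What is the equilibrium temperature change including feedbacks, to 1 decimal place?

Total gain g = -0.154 + 0.153 + 0.068 = 0.067.
Amplification A = 1/(1 − 0.067) = 1.072.
ΔT = 3.06 × 1.072 = 3.3 °C.

3.3 °C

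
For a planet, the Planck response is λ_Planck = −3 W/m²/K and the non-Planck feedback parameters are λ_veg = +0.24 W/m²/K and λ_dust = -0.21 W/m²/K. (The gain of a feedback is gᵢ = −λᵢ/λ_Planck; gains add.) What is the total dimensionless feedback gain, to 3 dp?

Convert to gains: g_veg = 0.24/3 = 0.08; g_dust = -0.21/3 = -0.07.
Total gain g = 0.01.

0.010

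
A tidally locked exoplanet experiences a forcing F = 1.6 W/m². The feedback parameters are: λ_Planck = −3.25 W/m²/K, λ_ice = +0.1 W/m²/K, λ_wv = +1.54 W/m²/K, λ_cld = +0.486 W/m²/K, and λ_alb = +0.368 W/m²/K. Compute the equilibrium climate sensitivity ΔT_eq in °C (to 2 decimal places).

2.12 °C

Net feedback parameter λ = (−3.25) + (+0.1) + (+1.54) + (+0.486) + (+0.368) = -0.756 W/m²/K.
ΔT = −F/λ = −1.6/(-0.756) = 2.12 °C.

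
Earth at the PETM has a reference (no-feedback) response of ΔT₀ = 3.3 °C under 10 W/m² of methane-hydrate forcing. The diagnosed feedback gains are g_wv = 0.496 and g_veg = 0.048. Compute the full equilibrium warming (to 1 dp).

7.2 °C

Total gain g = 0.496 + 0.048 = 0.544.
Amplification A = 1/(1 − 0.544) = 2.193.
ΔT = 3.3 × 2.193 = 7.2 °C.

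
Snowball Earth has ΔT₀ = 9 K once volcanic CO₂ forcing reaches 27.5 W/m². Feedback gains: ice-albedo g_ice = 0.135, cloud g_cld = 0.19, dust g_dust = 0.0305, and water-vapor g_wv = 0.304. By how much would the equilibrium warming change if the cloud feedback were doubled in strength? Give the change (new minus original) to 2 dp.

Original: g = 0.6595, ΔT = 9/(1−0.6595) = 26.4317 K.
With doubled cloud: g' = 0.8495, ΔT' = 9/(1−0.8495) = 59.8007 K.
Change = 59.8007 − 26.4317 = 33.37 K.

33.37 K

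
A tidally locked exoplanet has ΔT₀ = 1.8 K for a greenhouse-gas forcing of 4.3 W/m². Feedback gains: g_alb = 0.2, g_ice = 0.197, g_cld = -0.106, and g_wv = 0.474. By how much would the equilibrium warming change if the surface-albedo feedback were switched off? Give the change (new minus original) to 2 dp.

Original: g = 0.765, ΔT = 1.8/(1−0.765) = 7.6596 K.
Without surface-albedo: g' = 0.565, ΔT' = 1.8/(1−0.565) = 4.1379 K.
Change = 4.1379 − 7.6596 = -3.52 K.

-3.52 K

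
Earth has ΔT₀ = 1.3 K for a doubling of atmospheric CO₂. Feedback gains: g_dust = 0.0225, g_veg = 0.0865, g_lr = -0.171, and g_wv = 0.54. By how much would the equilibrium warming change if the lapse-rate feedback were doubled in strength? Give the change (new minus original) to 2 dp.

Original: g = 0.478, ΔT = 1.3/(1−0.478) = 2.4904 K.
With doubled lapse-rate: g' = 0.307, ΔT' = 1.3/(1−0.307) = 1.8759 K.
Change = 1.8759 − 2.4904 = -0.61 K.

-0.61 K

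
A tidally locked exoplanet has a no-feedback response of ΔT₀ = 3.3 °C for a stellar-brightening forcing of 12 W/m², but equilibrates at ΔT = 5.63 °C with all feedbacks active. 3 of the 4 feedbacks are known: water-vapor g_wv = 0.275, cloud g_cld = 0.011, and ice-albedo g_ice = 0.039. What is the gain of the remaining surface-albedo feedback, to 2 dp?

0.09

Amplification A = ΔT/ΔT₀ = 5.63/3.3 = 1.706.
Total gain g = 1 − 1/A = 1 − 1/1.706 = 0.4138.
Known gains sum to 0.275 + 0.011 + 0.039 = 0.325.
g_alb = 0.4138 − 0.325 = 0.09.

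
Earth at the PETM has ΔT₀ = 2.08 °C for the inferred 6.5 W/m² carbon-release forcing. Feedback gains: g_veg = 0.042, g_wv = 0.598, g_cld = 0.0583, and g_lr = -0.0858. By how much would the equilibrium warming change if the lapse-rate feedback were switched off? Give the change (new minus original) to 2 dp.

1.53 °C

Original: g = 0.6125, ΔT = 2.08/(1−0.6125) = 5.3677 °C.
Without lapse-rate: g' = 0.6983, ΔT' = 2.08/(1−0.6983) = 6.8943 °C.
Change = 6.8943 − 5.3677 = 1.53 °C.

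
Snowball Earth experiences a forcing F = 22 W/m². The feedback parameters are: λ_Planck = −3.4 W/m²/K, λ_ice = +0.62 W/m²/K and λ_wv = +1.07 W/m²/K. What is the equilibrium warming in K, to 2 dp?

12.87 K

Net feedback parameter λ = (−3.4) + (+0.62) + (+1.07) = -1.71 W/m²/K.
ΔT = −F/λ = −22/(-1.71) = 12.87 K.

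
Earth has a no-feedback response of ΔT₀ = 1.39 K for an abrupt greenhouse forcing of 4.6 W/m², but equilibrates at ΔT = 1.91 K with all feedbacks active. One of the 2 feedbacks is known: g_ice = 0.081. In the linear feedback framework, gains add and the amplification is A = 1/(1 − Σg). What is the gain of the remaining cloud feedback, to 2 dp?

Amplification A = ΔT/ΔT₀ = 1.91/1.39 = 1.374.
Total gain g = 1 − 1/A = 1 − 1/1.374 = 0.2722.
The known gain is 0.081.
g_cld = 0.2722 − 0.081 = 0.19.

0.19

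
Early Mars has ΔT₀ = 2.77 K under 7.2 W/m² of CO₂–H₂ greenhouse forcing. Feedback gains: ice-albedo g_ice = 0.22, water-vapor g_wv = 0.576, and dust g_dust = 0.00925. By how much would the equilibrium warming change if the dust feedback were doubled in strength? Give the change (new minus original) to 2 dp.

Original: g = 0.80525, ΔT = 2.77/(1−0.80525) = 14.2234 K.
With doubled dust: g' = 0.8145, ΔT' = 2.77/(1−0.8145) = 14.9326 K.
Change = 14.9326 − 14.2234 = 0.71 K.

0.71 K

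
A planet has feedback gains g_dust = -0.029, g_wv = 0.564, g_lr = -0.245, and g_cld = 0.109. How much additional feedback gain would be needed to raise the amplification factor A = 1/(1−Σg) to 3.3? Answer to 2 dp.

Current total gain = 0.399.
Target gain for A = 3.3: g* = 1 − 1/3.3 = 0.697.
Additional gain needed = 0.697 − 0.399 = 0.30.

0.30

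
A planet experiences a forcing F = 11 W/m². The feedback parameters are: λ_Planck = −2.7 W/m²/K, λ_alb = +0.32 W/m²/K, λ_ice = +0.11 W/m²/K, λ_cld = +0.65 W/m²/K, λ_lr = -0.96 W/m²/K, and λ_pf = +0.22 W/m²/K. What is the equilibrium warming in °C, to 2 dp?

Net feedback parameter λ = (−2.7) + (+0.32) + (+0.11) + (+0.65) + (-0.96) + (+0.22) = -2.36 W/m²/K.
ΔT = −F/λ = −11/(-2.36) = 4.66 °C.

4.66 °C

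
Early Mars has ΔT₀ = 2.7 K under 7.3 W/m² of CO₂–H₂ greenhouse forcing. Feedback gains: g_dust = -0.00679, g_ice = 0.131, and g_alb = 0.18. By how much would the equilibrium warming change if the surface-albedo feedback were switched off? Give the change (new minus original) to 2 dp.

Original: g = 0.30421, ΔT = 2.7/(1−0.30421) = 3.8805 K.
Without surface-albedo: g' = 0.12421, ΔT' = 2.7/(1−0.12421) = 3.0829 K.
Change = 3.0829 − 3.8805 = -0.80 K.

-0.80 K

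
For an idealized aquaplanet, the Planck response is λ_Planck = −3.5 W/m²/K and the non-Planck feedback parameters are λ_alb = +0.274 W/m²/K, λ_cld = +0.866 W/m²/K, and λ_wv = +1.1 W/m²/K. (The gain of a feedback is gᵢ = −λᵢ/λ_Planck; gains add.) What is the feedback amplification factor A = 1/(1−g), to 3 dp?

Convert to gains: g_alb = 0.274/3.5 = 0.07829; g_cld = 0.866/3.5 = 0.2474; g_wv = 1.1/3.5 = 0.3143.
Total gain g = 0.63999.
A = 1/(1 − 0.63999) = 2.778.

2.778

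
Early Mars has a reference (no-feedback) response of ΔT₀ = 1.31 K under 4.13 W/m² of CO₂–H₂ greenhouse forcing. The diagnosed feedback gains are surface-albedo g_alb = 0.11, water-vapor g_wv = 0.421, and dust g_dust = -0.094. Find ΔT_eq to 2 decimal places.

Total gain g = 0.11 + 0.421 − 0.094 = 0.437.
Amplification A = 1/(1 − 0.437) = 1.776.
ΔT = 1.31 × 1.776 = 2.33 K.

2.33 K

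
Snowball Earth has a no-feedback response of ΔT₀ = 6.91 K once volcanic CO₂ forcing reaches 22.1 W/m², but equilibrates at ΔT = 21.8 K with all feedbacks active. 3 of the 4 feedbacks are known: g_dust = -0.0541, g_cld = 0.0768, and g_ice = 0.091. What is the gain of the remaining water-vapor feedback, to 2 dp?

0.57

Amplification A = ΔT/ΔT₀ = 21.8/6.91 = 3.155.
Total gain g = 1 − 1/A = 1 − 1/3.155 = 0.683.
Known gains sum to -0.0541 + 0.0768 + 0.091 = 0.1137.
g_wv = 0.683 − 0.1137 = 0.57.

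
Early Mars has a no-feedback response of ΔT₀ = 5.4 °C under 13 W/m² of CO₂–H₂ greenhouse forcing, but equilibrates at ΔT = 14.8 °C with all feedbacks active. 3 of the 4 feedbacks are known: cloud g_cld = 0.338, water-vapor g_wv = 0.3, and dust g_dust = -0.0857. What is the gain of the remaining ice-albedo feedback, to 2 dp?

Amplification A = ΔT/ΔT₀ = 14.8/5.4 = 2.741.
Total gain g = 1 − 1/A = 1 − 1/2.741 = 0.6352.
Known gains sum to 0.338 + 0.3 − 0.0857 = 0.5523.
g_ice = 0.6352 − 0.5523 = 0.08.

0.08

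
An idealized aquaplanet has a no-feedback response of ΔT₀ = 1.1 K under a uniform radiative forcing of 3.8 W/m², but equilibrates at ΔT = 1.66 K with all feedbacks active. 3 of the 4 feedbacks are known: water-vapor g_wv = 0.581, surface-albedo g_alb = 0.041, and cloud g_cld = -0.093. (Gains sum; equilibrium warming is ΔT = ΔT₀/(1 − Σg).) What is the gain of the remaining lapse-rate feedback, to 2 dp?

Amplification A = ΔT/ΔT₀ = 1.66/1.1 = 1.509.
Total gain g = 1 − 1/A = 1 − 1/1.509 = 0.3373.
Known gains sum to 0.581 + 0.041 − 0.093 = 0.529.
g_lr = 0.3373 − 0.529 = -0.19.

-0.19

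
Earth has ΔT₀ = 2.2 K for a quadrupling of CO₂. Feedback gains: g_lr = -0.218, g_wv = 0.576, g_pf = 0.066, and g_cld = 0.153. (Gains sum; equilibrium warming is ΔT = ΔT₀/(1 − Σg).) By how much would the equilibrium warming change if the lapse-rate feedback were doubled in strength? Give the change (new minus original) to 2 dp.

-1.77 K

Original: g = 0.577, ΔT = 2.2/(1−0.577) = 5.2009 K.
With doubled lapse-rate: g' = 0.359, ΔT' = 2.2/(1−0.359) = 3.4321 K.
Change = 3.4321 − 5.2009 = -1.77 K.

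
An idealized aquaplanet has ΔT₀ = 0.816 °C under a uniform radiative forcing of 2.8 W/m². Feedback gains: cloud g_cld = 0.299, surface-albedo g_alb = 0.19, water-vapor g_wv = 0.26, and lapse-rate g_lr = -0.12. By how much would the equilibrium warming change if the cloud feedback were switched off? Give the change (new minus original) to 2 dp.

-0.98 °C

Original: g = 0.629, ΔT = 0.816/(1−0.629) = 2.1995 °C.
Without cloud: g' = 0.33, ΔT' = 0.816/(1−0.33) = 1.2179 °C.
Change = 1.2179 − 2.1995 = -0.98 °C.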